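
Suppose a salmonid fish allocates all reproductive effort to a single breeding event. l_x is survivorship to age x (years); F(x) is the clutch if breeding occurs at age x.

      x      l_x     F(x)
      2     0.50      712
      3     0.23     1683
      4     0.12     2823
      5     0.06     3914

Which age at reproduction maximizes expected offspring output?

Expected offspring if breeding at age x = l_x × F(x):
  age 2: 0.50 × 712 = 356.000
  age 3: 0.23 × 1683 = 387.090
  age 4: 0.12 × 2823 = 338.760
  age 5: 0.06 × 3914 = 234.840
Maximum at age 3 (387.090).

3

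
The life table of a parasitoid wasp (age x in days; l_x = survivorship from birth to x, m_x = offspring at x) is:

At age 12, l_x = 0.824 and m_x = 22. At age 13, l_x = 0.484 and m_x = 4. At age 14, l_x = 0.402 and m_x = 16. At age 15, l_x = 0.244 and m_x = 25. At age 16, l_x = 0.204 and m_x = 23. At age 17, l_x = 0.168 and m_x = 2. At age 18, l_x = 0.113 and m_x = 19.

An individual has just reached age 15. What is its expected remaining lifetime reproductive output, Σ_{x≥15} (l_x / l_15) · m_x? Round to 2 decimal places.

54.41

l_15 = 0.244. Conditional survival from age 15 to x is l_x / l_15.
  x=15: (0.244/0.244) × 25 = 25.0000
  x=16: (0.204/0.244) × 23 = 19.2295
  x=17: (0.168/0.244) × 2 = 1.3770
  x=18: (0.113/0.244) × 19 = 8.7992
Sum = 25.0000 + 19.2295 + 1.3770 + 8.7992 = 54.4057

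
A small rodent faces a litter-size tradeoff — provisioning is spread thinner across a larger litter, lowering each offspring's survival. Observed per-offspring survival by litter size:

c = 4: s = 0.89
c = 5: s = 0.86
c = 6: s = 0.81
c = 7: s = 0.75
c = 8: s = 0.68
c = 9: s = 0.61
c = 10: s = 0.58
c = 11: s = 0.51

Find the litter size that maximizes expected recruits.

10

Expected recruits = c × s(c):
  c=4: 4 × 0.89 = 3.560
  c=5: 5 × 0.86 = 4.300
  c=6: 6 × 0.81 = 4.860
  c=7: 7 × 0.75 = 5.250
  c=8: 8 × 0.68 = 5.440
  c=9: 9 × 0.61 = 5.490
  c=10: 10 × 0.58 = 5.800
  c=11: 11 × 0.51 = 5.610
Maximum at c = 10 (5.800 recruits).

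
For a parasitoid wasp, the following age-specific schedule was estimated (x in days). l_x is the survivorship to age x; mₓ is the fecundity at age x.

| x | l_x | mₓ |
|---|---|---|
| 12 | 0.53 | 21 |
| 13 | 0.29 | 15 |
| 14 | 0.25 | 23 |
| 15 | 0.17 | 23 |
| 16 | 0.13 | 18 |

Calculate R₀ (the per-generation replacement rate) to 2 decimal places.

27.48

R₀ = Σ l_x mₓ:
  age 12: 0.53 × 21 = 11.1300
  age 13: 0.29 × 15 = 4.3500
  age 14: 0.25 × 23 = 5.7500
  age 15: 0.17 × 23 = 3.9100
  age 16: 0.13 × 18 = 2.3400
R₀ = 11.1300 + 4.3500 + 5.7500 + 3.9100 + 2.3400 = 27.4800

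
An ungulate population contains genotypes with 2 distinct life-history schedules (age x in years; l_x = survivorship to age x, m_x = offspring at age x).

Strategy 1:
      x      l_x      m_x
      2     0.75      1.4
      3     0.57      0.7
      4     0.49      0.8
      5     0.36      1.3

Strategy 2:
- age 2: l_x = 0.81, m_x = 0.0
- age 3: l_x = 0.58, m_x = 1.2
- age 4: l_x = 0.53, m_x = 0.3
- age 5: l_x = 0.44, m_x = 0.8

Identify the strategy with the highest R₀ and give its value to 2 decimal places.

Strategy 1: R₀ = 0.75×1.4 + 0.57×0.7 + 0.49×0.8 + 0.36×1.3 = 2.3090
Strategy 2: R₀ = 0.81×0.0 + 0.58×1.2 + 0.53×0.3 + 0.44×0.8 = 1.2070
Highest R₀: strategy 1 with 2.3090.

2.31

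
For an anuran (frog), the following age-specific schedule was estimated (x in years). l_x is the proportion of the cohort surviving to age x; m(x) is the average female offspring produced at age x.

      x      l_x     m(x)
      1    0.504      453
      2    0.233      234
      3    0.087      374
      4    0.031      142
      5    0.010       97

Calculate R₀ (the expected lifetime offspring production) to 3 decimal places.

320.744

R₀ = Σ l_x m(x):
  age 1: 0.504 × 453 = 228.3120
  age 2: 0.233 × 234 = 54.5220
  age 3: 0.087 × 374 = 32.5380
  age 4: 0.031 × 142 = 4.4020
  age 5: 0.010 × 97 = 0.9700
R₀ = 228.3120 + 54.5220 + 32.5380 + 4.4020 + 0.9700 = 320.7440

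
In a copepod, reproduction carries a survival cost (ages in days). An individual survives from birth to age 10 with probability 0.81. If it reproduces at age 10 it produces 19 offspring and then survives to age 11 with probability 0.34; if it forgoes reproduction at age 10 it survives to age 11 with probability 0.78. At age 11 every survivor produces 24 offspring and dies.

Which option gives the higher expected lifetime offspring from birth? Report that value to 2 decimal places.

breed at age 10: R₀ = 0.81 × (19 + 0.34 × 24) = 0.81 × 27.1600 = 21.9996
delay to age 11: R₀ = 0.81 × (0.78 × 24) = 0.81 × 18.7200 = 15.1632
Higher: breed at age 10 (21.9996).

22.00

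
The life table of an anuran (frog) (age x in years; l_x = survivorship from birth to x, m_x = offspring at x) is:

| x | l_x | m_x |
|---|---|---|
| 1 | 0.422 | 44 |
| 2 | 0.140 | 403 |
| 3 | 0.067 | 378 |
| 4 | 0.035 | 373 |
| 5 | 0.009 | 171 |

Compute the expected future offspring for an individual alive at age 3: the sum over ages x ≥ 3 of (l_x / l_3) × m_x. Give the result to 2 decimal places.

595.82

l_3 = 0.067. Conditional survival from age 3 to x is l_x / l_3.
  x=3: (0.067/0.067) × 378 = 378.0000
  x=4: (0.035/0.067) × 373 = 194.8507
  x=5: (0.009/0.067) × 171 = 22.9701
Sum = 378.0000 + 194.8507 + 22.9701 = 595.8209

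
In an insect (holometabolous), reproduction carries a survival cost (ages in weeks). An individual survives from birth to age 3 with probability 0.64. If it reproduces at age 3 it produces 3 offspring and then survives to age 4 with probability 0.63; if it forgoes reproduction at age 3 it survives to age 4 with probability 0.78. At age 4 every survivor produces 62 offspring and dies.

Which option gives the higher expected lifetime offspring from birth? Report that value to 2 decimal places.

breed at age 3: R₀ = 0.64 × (3 + 0.63 × 62) = 0.64 × 42.0600 = 26.9184
delay to age 4: R₀ = 0.64 × (0.78 × 62) = 0.64 × 48.3600 = 30.9504
Higher: delay to age 4 (30.9504).

30.95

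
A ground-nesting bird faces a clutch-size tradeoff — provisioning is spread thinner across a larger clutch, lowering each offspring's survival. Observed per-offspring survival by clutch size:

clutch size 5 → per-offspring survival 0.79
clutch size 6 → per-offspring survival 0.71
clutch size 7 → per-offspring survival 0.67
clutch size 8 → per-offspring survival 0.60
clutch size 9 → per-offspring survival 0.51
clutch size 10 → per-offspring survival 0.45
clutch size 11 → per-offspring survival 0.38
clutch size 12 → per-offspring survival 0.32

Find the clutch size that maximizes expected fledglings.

Expected fledglings = c × s(c):
  c=5: 5 × 0.79 = 3.950
  c=6: 6 × 0.71 = 4.260
  c=7: 7 × 0.67 = 4.690
  c=8: 8 × 0.60 = 4.800
  c=9: 9 × 0.51 = 4.590
  c=10: 10 × 0.45 = 4.500
  c=11: 11 × 0.38 = 4.180
  c=12: 12 × 0.32 = 3.840
Maximum at c = 8 (4.800 fledglings).

8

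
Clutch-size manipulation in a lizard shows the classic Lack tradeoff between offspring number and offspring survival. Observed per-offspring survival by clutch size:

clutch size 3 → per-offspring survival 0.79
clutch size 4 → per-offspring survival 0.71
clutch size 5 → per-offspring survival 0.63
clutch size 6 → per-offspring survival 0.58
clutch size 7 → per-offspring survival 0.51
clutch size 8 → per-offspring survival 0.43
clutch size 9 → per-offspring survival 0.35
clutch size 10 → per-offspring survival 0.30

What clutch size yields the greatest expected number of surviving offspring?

7

Expected surviving offspring = c × s(c):
  c=3: 3 × 0.79 = 2.370
  c=4: 4 × 0.71 = 2.840
  c=5: 5 × 0.63 = 3.150
  c=6: 6 × 0.58 = 3.480
  c=7: 7 × 0.51 = 3.570
  c=8: 8 × 0.43 = 3.440
  c=9: 9 × 0.35 = 3.150
  c=10: 10 × 0.30 = 3.000
Maximum at c = 7 (3.570 surviving offspring).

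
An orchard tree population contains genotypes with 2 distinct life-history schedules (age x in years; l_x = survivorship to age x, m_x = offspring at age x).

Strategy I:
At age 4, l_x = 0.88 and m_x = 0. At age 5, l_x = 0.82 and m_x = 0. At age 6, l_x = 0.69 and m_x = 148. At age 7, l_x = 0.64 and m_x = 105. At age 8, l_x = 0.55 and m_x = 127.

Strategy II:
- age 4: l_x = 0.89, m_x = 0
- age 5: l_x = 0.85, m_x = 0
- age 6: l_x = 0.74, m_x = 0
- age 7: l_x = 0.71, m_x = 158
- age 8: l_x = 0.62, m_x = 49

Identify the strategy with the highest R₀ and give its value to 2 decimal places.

Strategy I: R₀ = 0.88×0 + 0.82×0 + 0.69×148 + 0.64×105 + 0.55×127 = 239.1700
Strategy II: R₀ = 0.89×0 + 0.85×0 + 0.74×0 + 0.71×158 + 0.62×49 = 142.5600
Highest R₀: strategy I with 239.1700.

239.17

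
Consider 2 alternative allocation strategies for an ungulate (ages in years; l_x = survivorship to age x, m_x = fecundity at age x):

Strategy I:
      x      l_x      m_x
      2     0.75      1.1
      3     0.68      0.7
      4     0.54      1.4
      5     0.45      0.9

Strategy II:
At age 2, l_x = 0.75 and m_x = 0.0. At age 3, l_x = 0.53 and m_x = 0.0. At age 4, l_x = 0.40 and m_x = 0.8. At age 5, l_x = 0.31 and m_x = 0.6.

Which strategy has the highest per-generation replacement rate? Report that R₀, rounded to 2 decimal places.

2.46

Strategy I: R₀ = 0.75×1.1 + 0.68×0.7 + 0.54×1.4 + 0.45×0.9 = 2.4620
Strategy II: R₀ = 0.75×0.0 + 0.53×0.0 + 0.40×0.8 + 0.31×0.6 = 0.5060
Highest R₀: strategy I with 2.4620.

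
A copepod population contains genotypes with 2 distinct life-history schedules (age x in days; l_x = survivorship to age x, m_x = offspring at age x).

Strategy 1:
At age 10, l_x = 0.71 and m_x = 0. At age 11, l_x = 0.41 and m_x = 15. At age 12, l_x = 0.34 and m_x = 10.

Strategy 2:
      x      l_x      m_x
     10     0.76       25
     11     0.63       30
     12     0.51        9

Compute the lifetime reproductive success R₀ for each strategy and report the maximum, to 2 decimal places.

42.49

Strategy 1: R₀ = 0.71×0 + 0.41×15 + 0.34×10 = 9.5500
Strategy 2: R₀ = 0.76×25 + 0.63×30 + 0.51×9 = 42.4900
Highest R₀: strategy 2 with 42.4900.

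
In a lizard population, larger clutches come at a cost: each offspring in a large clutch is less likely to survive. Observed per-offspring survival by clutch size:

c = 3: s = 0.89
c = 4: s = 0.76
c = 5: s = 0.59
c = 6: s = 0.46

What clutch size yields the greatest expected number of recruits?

Expected recruits = c × s(c):
  c=3: 3 × 0.89 = 2.670
  c=4: 4 × 0.76 = 3.040
  c=5: 5 × 0.59 = 2.950
  c=6: 6 × 0.46 = 2.760
Maximum at c = 4 (3.040 recruits).

4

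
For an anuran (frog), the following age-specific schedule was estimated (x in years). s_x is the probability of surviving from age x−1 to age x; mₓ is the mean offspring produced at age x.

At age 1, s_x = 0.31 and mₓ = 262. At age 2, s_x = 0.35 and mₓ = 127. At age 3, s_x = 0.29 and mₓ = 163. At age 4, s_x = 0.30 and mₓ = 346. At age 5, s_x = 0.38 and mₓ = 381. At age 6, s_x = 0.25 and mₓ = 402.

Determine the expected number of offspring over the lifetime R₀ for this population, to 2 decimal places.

105.12

Survivorship from birth: l_x = s_1·s_2·…·s_x.
  l_1 = 0.31000
  l_2 = 0.10850
  l_3 = 0.03146
  l_4 = 0.00944
  l_5 = 0.00359
  l_6 = 0.00090
R₀ = Σ l_x mₓ:
  age 1: 0.31000 × 262 = 81.2200
  age 2: 0.10850 × 127 = 13.7795
  age 3: 0.03146 × 163 = 5.1280
  age 4: 0.00944 × 346 = 3.2662
  age 5: 0.00359 × 381 = 1.3678
  age 6: 0.00090 × 402 = 0.3618
R₀ = 81.2200 + 13.7795 + 5.1280 + 3.2662 + 1.3678 + 0.3618 = 105.1233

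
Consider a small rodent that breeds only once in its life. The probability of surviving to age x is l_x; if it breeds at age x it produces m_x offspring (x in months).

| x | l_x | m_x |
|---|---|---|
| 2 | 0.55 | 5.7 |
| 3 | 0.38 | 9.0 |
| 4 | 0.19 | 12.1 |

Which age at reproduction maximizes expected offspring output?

3

Expected offspring if breeding at age x = l_x × m_x:
  age 2: 0.55 × 5.7 = 3.135
  age 3: 0.38 × 9.0 = 3.420
  age 4: 0.19 × 12.1 = 2.299
Maximum at age 3 (3.420).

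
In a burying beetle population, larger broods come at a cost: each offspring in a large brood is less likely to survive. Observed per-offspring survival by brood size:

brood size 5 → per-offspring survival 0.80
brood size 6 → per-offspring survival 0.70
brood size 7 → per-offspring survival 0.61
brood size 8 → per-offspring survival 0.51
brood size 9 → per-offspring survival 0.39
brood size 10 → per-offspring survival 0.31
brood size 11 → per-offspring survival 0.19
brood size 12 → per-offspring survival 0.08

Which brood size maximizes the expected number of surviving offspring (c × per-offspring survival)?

Expected surviving offspring = c × s(c):
  c=5: 5 × 0.80 = 4.000
  c=6: 6 × 0.70 = 4.200
  c=7: 7 × 0.61 = 4.270
  c=8: 8 × 0.51 = 4.080
  c=9: 9 × 0.39 = 3.510
  c=10: 10 × 0.31 = 3.100
  c=11: 11 × 0.19 = 2.090
  c=12: 12 × 0.08 = 0.960
Maximum at c = 7 (4.270 surviving offspring).

7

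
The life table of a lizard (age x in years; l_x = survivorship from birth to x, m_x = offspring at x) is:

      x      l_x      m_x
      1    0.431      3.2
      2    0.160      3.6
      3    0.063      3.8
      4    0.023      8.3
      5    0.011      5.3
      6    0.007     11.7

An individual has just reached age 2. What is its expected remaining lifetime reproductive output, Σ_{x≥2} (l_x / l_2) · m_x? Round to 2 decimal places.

7.17

l_2 = 0.160. Conditional survival from age 2 to x is l_x / l_2.
  x=2: (0.160/0.160) × 3.6 = 3.6000
  x=3: (0.063/0.160) × 3.8 = 1.4962
  x=4: (0.023/0.160) × 8.3 = 1.1931
  x=5: (0.011/0.160) × 5.3 = 0.3644
  x=6: (0.007/0.160) × 11.7 = 0.5119
Sum = 3.6000 + 1.4962 + 1.1931 + 0.3644 + 0.5119 = 7.1656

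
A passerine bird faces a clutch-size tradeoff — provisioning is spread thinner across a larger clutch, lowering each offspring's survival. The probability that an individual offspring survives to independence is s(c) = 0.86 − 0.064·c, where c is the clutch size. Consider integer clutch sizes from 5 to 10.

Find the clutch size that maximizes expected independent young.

Expected independent young = c × s(c):
  c=5: 5 × 0.540 = 2.700
  c=6: 6 × 0.476 = 2.856
  c=7: 7 × 0.412 = 2.884
  c=8: 8 × 0.348 = 2.784
  c=9: 9 × 0.284 = 2.556
  c=10: 10 × 0.220 = 2.200
Maximum at c = 7 (2.884 independent young).

7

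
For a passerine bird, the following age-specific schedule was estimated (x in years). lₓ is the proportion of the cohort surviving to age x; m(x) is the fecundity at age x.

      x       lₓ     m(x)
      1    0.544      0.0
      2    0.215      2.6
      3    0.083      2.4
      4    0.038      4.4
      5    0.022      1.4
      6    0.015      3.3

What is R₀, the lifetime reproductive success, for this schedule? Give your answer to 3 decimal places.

R₀ = Σ lₓ m(x):
  age 1: 0.544 × 0.0 = 0.0000
  age 2: 0.215 × 2.6 = 0.5590
  age 3: 0.083 × 2.4 = 0.1992
  age 4: 0.038 × 4.4 = 0.1672
  age 5: 0.022 × 1.4 = 0.0308
  age 6: 0.015 × 3.3 = 0.0495
R₀ = 0.0000 + 0.5590 + 0.1992 + 0.1672 + 0.0308 + 0.0495 = 1.0057

1.006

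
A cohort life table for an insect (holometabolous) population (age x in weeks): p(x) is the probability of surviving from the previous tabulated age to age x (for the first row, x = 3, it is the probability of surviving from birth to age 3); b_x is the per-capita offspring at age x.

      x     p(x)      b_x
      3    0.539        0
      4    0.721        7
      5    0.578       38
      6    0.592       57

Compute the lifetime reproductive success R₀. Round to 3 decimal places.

Survivorship from birth: l_x = p_3·p_4·…·p_x.
  l_3 = 0.53900
  l_4 = 0.38862
  l_5 = 0.22462
  l_6 = 0.13298
R₀ = Σ l_x b_x:
  age 3: 0.53900 × 0 = 0.0000
  age 4: 0.38862 × 7 = 2.7203
  age 5: 0.22462 × 38 = 8.5356
  age 6: 0.13298 × 57 = 7.5799
R₀ = 0.0000 + 2.7203 + 8.5356 + 7.5799 = 18.8358

18.836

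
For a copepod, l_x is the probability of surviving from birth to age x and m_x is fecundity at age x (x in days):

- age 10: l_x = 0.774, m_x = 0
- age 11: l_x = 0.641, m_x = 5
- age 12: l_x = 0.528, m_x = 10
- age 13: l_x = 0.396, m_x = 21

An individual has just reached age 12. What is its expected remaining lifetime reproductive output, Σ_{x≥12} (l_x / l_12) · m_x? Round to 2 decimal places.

25.75

l_12 = 0.528. Conditional survival from age 12 to x is l_x / l_12.
  x=12: (0.528/0.528) × 10 = 10.0000
  x=13: (0.396/0.528) × 21 = 15.7500
Sum = 10.0000 + 15.7500 = 25.7500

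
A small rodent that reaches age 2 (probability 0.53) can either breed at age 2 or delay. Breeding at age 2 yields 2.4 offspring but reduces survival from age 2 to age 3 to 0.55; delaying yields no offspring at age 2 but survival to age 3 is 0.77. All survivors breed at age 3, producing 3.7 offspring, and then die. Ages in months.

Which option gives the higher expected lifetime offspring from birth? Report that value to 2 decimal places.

2.35

breed at age 2: R₀ = 0.53 × (2.4 + 0.55 × 3.7) = 0.53 × 4.4350 = 2.3506
delay to age 3: R₀ = 0.53 × (0.77 × 3.7) = 0.53 × 2.8490 = 1.5100
Higher: breed at age 2 (2.3506).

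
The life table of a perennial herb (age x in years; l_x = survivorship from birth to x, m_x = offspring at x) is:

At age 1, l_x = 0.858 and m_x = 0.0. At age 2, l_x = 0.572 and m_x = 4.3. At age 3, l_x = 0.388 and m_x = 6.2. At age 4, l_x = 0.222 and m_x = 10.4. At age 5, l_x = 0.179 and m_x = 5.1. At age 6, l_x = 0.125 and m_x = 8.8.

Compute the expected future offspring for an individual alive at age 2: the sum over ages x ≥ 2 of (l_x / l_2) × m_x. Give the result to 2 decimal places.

l_2 = 0.572. Conditional survival from age 2 to x is l_x / l_2.
  x=2: (0.572/0.572) × 4.3 = 4.3000
  x=3: (0.388/0.572) × 6.2 = 4.2056
  x=4: (0.222/0.572) × 10.4 = 4.0364
  x=5: (0.179/0.572) × 5.1 = 1.5960
  x=6: (0.125/0.572) × 8.8 = 1.9231
Sum = 4.3000 + 4.2056 + 4.0364 + 1.5960 + 1.9231 = 16.0610

16.06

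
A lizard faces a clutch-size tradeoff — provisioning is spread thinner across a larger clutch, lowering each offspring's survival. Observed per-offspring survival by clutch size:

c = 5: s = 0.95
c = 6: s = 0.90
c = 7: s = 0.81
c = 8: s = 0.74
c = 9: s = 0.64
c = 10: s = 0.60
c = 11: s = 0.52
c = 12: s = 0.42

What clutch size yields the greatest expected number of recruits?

Expected recruits = c × s(c):
  c=5: 5 × 0.95 = 4.750
  c=6: 6 × 0.90 = 5.400
  c=7: 7 × 0.81 = 5.670
  c=8: 8 × 0.74 = 5.920
  c=9: 9 × 0.64 = 5.760
  c=10: 10 × 0.60 = 6.000
  c=11: 11 × 0.52 = 5.720
  c=12: 12 × 0.42 = 5.040
Maximum at c = 10 (6.000 recruits).

10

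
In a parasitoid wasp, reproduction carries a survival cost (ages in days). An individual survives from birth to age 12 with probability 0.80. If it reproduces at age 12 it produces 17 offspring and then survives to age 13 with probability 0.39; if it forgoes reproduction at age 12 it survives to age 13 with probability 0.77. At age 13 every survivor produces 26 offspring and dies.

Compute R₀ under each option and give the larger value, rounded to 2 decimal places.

breed at age 12: R₀ = 0.80 × (17 + 0.39 × 26) = 0.80 × 27.1400 = 21.7120
delay to age 13: R₀ = 0.80 × (0.77 × 26) = 0.80 × 20.0200 = 16.0160
Higher: breed at age 12 (21.7120).

21.71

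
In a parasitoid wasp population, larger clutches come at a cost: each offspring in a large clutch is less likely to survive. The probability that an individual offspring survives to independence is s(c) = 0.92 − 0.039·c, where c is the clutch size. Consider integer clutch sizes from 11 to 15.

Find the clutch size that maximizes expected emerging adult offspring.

12

Expected emerging adult offspring = c × s(c):
  c=11: 11 × 0.491 = 5.401
  c=12: 12 × 0.452 = 5.424
  c=13: 13 × 0.413 = 5.369
  c=14: 14 × 0.374 = 5.236
  c=15: 15 × 0.335 = 5.025
Maximum at c = 12 (5.424 emerging adult offspring).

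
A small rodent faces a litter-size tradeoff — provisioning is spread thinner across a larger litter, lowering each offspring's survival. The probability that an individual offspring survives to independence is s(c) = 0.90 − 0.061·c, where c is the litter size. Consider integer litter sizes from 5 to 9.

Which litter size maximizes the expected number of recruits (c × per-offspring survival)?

7

Expected recruits = c × s(c):
  c=5: 5 × 0.595 = 2.975
  c=6: 6 × 0.534 = 3.204
  c=7: 7 × 0.473 = 3.311
  c=8: 8 × 0.412 = 3.296
  c=9: 9 × 0.351 = 3.159
Maximum at c = 7 (3.311 recruits).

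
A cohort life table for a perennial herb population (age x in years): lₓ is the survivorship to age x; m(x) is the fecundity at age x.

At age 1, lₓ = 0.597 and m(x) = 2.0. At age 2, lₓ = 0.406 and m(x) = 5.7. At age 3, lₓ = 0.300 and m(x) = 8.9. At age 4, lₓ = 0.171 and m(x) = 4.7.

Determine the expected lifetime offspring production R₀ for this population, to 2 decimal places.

6.98

R₀ = Σ lₓ m(x):
  age 1: 0.597 × 2.0 = 1.1940
  age 2: 0.406 × 5.7 = 2.3142
  age 3: 0.300 × 8.9 = 2.6700
  age 4: 0.171 × 4.7 = 0.8037
R₀ = 1.1940 + 2.3142 + 2.6700 + 0.8037 = 6.9819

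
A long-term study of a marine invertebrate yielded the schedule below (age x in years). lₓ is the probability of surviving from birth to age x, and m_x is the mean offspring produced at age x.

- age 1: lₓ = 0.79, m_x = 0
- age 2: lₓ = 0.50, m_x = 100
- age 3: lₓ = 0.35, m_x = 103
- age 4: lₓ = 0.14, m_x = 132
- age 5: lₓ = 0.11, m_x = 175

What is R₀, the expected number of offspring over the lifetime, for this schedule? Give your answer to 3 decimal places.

123.780

R₀ = Σ lₓ m_x:
  age 1: 0.79 × 0 = 0.0000
  age 2: 0.50 × 100 = 50.0000
  age 3: 0.35 × 103 = 36.0500
  age 4: 0.14 × 132 = 18.4800
  age 5: 0.11 × 175 = 19.2500
R₀ = 0.0000 + 50.0000 + 36.0500 + 18.4800 + 19.2500 = 123.7800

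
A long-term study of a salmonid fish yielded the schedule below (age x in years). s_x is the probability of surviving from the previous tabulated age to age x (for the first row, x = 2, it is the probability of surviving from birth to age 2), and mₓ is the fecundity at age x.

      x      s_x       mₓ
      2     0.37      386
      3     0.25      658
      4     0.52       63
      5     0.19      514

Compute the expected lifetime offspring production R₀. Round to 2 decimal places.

211.41

Survivorship from birth: l_x = s_2·s_3·…·s_x.
  l_2 = 0.37000
  l_3 = 0.09250
  l_4 = 0.04810
  l_5 = 0.00914
R₀ = Σ l_x mₓ:
  age 2: 0.37000 × 386 = 142.8200
  age 3: 0.09250 × 658 = 60.8650
  age 4: 0.04810 × 63 = 3.0303
  age 5: 0.00914 × 514 = 4.6980
R₀ = 142.8200 + 60.8650 + 3.0303 + 4.6980 = 211.4133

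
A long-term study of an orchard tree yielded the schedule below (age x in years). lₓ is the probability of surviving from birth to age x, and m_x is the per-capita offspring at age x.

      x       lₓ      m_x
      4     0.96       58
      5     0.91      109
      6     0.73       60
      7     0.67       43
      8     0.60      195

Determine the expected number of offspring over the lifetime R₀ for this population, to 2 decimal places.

R₀ = Σ lₓ m_x:
  age 4: 0.96 × 58 = 55.6800
  age 5: 0.91 × 109 = 99.1900
  age 6: 0.73 × 60 = 43.8000
  age 7: 0.67 × 43 = 28.8100
  age 8: 0.60 × 195 = 117.0000
R₀ = 55.6800 + 99.1900 + 43.8000 + 28.8100 + 117.0000 = 344.4800

344.48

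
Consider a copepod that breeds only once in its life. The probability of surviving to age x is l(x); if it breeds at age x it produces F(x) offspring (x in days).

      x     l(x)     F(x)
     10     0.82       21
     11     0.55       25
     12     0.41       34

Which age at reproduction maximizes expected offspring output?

Expected offspring if breeding at age x = l(x) × F(x):
  age 10: 0.82 × 21 = 17.220
  age 11: 0.55 × 25 = 13.750
  age 12: 0.41 × 34 = 13.940
Maximum at age 10 (17.220).

10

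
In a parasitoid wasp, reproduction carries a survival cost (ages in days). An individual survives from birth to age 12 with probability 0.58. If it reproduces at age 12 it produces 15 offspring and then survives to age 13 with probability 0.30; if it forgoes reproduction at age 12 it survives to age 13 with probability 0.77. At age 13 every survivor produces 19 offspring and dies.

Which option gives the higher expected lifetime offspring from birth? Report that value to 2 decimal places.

12.01

breed at age 12: R₀ = 0.58 × (15 + 0.30 × 19) = 0.58 × 20.7000 = 12.0060
delay to age 13: R₀ = 0.58 × (0.77 × 19) = 0.58 × 14.6300 = 8.4854
Higher: breed at age 12 (12.0060).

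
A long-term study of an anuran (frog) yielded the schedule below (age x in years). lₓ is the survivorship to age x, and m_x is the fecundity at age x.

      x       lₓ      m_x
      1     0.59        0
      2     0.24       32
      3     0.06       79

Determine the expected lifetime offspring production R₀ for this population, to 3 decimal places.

12.420

R₀ = Σ lₓ m_x:
  age 1: 0.59 × 0 = 0.0000
  age 2: 0.24 × 32 = 7.6800
  age 3: 0.06 × 79 = 4.7400
R₀ = 0.0000 + 7.6800 + 4.7400 = 12.4200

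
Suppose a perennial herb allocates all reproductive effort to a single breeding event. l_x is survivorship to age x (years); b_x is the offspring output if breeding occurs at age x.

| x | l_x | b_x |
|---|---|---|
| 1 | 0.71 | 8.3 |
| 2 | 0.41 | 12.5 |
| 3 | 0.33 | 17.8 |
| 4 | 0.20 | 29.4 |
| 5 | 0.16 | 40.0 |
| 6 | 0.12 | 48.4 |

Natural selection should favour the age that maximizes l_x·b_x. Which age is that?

Expected offspring if breeding at age x = l_x × b_x:
  age 1: 0.71 × 8.3 = 5.893
  age 2: 0.41 × 12.5 = 5.125
  age 3: 0.33 × 17.8 = 5.874
  age 4: 0.20 × 29.4 = 5.880
  age 5: 0.16 × 40.0 = 6.400
  age 6: 0.12 × 48.4 = 5.808
Maximum at age 5 (6.400).

5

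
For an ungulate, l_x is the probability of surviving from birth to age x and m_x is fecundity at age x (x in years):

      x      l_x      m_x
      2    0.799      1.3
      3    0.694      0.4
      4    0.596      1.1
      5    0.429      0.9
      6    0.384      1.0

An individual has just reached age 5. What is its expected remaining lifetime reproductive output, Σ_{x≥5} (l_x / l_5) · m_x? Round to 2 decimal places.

1.80

l_5 = 0.429. Conditional survival from age 5 to x is l_x / l_5.
  x=5: (0.429/0.429) × 0.9 = 0.9000
  x=6: (0.384/0.429) × 1.0 = 0.8951
Sum = 0.9000 + 0.8951 = 1.7951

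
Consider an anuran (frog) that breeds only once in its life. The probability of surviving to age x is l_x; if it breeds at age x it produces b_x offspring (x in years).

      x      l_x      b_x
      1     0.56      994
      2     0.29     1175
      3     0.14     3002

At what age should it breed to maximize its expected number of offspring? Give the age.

1

Expected offspring if breeding at age x = l_x × b_x:
  age 1: 0.56 × 994 = 556.640
  age 2: 0.29 × 1175 = 340.750
  age 3: 0.14 × 3002 = 420.280
Maximum at age 1 (556.640).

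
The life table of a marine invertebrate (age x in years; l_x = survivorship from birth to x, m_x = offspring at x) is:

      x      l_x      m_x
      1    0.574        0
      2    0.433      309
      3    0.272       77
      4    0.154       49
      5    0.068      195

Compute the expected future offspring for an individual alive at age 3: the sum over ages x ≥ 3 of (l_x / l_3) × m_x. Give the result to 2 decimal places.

l_3 = 0.272. Conditional survival from age 3 to x is l_x / l_3.
  x=3: (0.272/0.272) × 77 = 77.0000
  x=4: (0.154/0.272) × 49 = 27.7426
  x=5: (0.068/0.272) × 195 = 48.7500
Sum = 77.0000 + 27.7426 + 48.7500 = 153.4926

153.49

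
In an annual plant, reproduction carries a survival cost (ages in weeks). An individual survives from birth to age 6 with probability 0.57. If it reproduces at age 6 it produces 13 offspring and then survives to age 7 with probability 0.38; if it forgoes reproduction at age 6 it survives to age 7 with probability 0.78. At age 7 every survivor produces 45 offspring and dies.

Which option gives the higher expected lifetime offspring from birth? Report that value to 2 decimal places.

breed at age 6: R₀ = 0.57 × (13 + 0.38 × 45) = 0.57 × 30.1000 = 17.1570
delay to age 7: R₀ = 0.57 × (0.78 × 45) = 0.57 × 35.1000 = 20.0070
Higher: delay to age 7 (20.0070).

20.01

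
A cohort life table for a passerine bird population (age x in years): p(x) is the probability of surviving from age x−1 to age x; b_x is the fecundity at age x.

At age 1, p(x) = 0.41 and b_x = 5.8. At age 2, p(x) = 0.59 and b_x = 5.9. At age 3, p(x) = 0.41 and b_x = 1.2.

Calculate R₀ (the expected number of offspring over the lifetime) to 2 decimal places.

3.92

Survivorship from birth: l_x = p_1·p_2·…·p_x.
  l_1 = 0.41000
  l_2 = 0.24190
  l_3 = 0.09918
R₀ = Σ l_x b_x:
  age 1: 0.41000 × 5.8 = 2.3780
  age 2: 0.24190 × 5.9 = 1.4272
  age 3: 0.09918 × 1.2 = 0.1190
R₀ = 2.3780 + 1.4272 + 0.1190 = 3.9242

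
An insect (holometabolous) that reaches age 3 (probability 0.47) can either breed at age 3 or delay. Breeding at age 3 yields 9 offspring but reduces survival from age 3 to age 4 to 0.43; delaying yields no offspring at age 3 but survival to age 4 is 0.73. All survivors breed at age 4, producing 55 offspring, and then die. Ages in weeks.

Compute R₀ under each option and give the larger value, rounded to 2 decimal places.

breed at age 3: R₀ = 0.47 × (9 + 0.43 × 55) = 0.47 × 32.6500 = 15.3455
delay to age 4: R₀ = 0.47 × (0.73 × 55) = 0.47 × 40.1500 = 18.8705
Higher: delay to age 4 (18.8705).

18.87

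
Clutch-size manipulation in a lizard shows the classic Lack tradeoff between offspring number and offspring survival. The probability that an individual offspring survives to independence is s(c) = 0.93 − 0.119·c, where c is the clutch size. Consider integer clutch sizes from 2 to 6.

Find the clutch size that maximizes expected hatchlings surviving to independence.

4

Expected hatchlings surviving to independence = c × s(c):
  c=2: 2 × 0.692 = 1.384
  c=3: 3 × 0.573 = 1.719
  c=4: 4 × 0.454 = 1.816
  c=5: 5 × 0.335 = 1.675
  c=6: 6 × 0.216 = 1.296
Maximum at c = 4 (1.816 hatchlings surviving to independence).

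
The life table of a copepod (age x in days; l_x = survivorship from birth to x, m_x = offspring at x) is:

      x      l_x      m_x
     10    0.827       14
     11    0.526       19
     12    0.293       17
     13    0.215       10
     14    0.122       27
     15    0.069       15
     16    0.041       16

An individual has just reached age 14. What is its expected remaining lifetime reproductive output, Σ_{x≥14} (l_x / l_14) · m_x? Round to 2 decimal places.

40.86

l_14 = 0.122. Conditional survival from age 14 to x is l_x / l_14.
  x=14: (0.122/0.122) × 27 = 27.0000
  x=15: (0.069/0.122) × 15 = 8.4836
  x=16: (0.041/0.122) × 16 = 5.3770
Sum = 27.0000 + 8.4836 + 5.3770 = 40.8607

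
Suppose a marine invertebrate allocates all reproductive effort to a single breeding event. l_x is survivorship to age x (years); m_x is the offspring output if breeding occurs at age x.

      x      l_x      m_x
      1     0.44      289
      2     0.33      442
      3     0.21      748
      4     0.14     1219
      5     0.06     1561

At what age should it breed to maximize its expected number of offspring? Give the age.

Expected offspring if breeding at age x = l_x × m_x:
  age 1: 0.44 × 289 = 127.160
  age 2: 0.33 × 442 = 145.860
  age 3: 0.21 × 748 = 157.080
  age 4: 0.14 × 1219 = 170.660
  age 5: 0.06 × 1561 = 93.660
Maximum at age 4 (170.660).

4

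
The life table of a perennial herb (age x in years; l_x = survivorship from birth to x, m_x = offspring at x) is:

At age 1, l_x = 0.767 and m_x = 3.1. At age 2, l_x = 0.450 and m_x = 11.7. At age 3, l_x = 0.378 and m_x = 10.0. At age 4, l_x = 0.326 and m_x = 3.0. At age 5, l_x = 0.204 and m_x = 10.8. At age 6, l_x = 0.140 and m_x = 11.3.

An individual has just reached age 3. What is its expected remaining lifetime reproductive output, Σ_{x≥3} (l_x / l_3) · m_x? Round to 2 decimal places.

l_3 = 0.378. Conditional survival from age 3 to x is l_x / l_3.
  x=3: (0.378/0.378) × 10.0 = 10.0000
  x=4: (0.326/0.378) × 3.0 = 2.5873
  x=5: (0.204/0.378) × 10.8 = 5.8286
  x=6: (0.140/0.378) × 11.3 = 4.1852
Sum = 10.0000 + 2.5873 + 5.8286 + 4.1852 = 22.6011

22.60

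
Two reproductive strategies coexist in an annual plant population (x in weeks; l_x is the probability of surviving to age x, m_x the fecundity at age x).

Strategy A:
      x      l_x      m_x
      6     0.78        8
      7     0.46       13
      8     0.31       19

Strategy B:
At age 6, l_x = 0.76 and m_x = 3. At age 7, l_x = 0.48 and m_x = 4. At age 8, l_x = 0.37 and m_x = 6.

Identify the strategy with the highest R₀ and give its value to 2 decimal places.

18.11

Strategy A: R₀ = 0.78×8 + 0.46×13 + 0.31×19 = 18.1100
Strategy B: R₀ = 0.76×3 + 0.48×4 + 0.37×6 = 6.4200
Highest R₀: strategy A with 18.1100.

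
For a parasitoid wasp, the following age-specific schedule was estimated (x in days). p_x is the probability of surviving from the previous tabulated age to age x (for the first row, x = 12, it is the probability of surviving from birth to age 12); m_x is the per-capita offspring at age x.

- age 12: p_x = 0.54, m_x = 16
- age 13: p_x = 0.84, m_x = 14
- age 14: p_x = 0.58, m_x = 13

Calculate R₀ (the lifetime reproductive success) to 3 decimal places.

18.411

Survivorship from birth: l_x = p_12·p_13·…·p_x.
  l_12 = 0.54000
  l_13 = 0.45360
  l_14 = 0.26309
R₀ = Σ l_x m_x:
  age 12: 0.54000 × 16 = 8.6400
  age 13: 0.45360 × 14 = 6.3504
  age 14: 0.26309 × 13 = 3.4202
R₀ = 8.6400 + 6.3504 + 3.4202 = 18.4106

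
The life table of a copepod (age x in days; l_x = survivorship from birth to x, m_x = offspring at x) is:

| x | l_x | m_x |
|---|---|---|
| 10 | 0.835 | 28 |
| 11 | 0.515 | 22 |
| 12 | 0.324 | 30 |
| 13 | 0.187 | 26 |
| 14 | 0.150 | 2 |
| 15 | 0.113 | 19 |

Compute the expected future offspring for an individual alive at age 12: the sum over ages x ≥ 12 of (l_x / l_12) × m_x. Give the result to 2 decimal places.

52.56

l_12 = 0.324. Conditional survival from age 12 to x is l_x / l_12.
  x=12: (0.324/0.324) × 30 = 30.0000
  x=13: (0.187/0.324) × 26 = 15.0062
  x=14: (0.150/0.324) × 2 = 0.9259
  x=15: (0.113/0.324) × 19 = 6.6265
Sum = 30.0000 + 15.0062 + 0.9259 + 6.6265 = 52.5586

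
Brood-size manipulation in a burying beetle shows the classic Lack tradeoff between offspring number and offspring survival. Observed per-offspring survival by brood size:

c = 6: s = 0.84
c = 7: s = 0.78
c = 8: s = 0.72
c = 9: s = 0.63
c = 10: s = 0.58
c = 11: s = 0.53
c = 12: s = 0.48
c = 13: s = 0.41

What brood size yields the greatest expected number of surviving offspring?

11

Expected surviving offspring = c × s(c):
  c=6: 6 × 0.84 = 5.040
  c=7: 7 × 0.78 = 5.460
  c=8: 8 × 0.72 = 5.760
  c=9: 9 × 0.63 = 5.670
  c=10: 10 × 0.58 = 5.800
  c=11: 11 × 0.53 = 5.830
  c=12: 12 × 0.48 = 5.760
  c=13: 13 × 0.41 = 5.330
Maximum at c = 11 (5.830 surviving offspring).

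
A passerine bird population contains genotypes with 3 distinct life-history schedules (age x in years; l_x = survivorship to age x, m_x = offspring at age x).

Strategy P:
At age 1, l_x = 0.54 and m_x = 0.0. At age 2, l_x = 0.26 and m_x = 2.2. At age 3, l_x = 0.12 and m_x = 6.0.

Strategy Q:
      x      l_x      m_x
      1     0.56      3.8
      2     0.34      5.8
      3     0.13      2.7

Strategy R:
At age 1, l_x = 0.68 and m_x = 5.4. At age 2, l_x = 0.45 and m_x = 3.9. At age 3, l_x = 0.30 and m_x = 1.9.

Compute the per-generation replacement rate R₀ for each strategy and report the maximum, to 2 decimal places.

6.00

Strategy P: R₀ = 0.54×0.0 + 0.26×2.2 + 0.12×6.0 = 1.2920
Strategy Q: R₀ = 0.56×3.8 + 0.34×5.8 + 0.13×2.7 = 4.4510
Strategy R: R₀ = 0.68×5.4 + 0.45×3.9 + 0.30×1.9 = 5.9970
Highest R₀: strategy R with 5.9970.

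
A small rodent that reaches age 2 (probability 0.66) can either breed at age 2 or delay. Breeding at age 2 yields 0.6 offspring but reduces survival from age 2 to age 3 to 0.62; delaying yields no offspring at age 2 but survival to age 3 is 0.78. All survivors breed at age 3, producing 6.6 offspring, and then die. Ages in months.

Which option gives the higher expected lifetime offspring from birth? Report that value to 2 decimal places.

3.40

breed at age 2: R₀ = 0.66 × (0.6 + 0.62 × 6.6) = 0.66 × 4.6920 = 3.0967
delay to age 3: R₀ = 0.66 × (0.78 × 6.6) = 0.66 × 5.1480 = 3.3977
Higher: delay to age 3 (3.3977).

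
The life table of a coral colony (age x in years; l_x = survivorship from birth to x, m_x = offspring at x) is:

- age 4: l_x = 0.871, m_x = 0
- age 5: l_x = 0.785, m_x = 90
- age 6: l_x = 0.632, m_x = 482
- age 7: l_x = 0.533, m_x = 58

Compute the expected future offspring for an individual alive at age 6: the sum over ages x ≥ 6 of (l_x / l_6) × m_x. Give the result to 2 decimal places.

530.91

l_6 = 0.632. Conditional survival from age 6 to x is l_x / l_6.
  x=6: (0.632/0.632) × 482 = 482.0000
  x=7: (0.533/0.632) × 58 = 48.9146
Sum = 482.0000 + 48.9146 = 530.9146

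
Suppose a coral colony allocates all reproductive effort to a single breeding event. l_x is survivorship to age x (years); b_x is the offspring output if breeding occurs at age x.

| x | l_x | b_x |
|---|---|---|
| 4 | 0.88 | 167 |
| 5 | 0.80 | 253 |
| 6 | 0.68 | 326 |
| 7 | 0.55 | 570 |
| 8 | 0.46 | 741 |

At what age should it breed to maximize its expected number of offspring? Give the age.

Expected offspring if breeding at age x = l_x × b_x:
  age 4: 0.88 × 167 = 146.960
  age 5: 0.80 × 253 = 202.400
  age 6: 0.68 × 326 = 221.680
  age 7: 0.55 × 570 = 313.500
  age 8: 0.46 × 741 = 340.860
Maximum at age 8 (340.860).

8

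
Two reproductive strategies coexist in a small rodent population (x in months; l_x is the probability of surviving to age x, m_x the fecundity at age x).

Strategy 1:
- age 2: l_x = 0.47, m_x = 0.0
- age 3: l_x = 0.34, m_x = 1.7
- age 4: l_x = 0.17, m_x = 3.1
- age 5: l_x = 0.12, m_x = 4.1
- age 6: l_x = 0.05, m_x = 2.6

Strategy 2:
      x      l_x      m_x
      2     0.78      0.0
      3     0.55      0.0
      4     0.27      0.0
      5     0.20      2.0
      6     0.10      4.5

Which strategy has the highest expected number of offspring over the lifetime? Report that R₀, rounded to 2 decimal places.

Strategy 1: R₀ = 0.47×0.0 + 0.34×1.7 + 0.17×3.1 + 0.12×4.1 + 0.05×2.6 = 1.7270
Strategy 2: R₀ = 0.78×0.0 + 0.55×0.0 + 0.27×0.0 + 0.20×2.0 + 0.10×4.5 = 0.8500
Highest R₀: strategy 1 with 1.7270.

1.73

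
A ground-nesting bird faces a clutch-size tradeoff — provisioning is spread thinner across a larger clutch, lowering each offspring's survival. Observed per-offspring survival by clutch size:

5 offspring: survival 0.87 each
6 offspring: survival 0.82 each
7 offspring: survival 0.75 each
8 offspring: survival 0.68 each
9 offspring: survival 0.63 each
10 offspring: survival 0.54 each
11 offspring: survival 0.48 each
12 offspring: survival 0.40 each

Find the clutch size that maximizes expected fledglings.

9

Expected fledglings = c × s(c):
  c=5: 5 × 0.87 = 4.350
  c=6: 6 × 0.82 = 4.920
  c=7: 7 × 0.75 = 5.250
  c=8: 8 × 0.68 = 5.440
  c=9: 9 × 0.63 = 5.670
  c=10: 10 × 0.54 = 5.400
  c=11: 11 × 0.48 = 5.280
  c=12: 12 × 0.40 = 4.800
Maximum at c = 9 (5.670 fledglings).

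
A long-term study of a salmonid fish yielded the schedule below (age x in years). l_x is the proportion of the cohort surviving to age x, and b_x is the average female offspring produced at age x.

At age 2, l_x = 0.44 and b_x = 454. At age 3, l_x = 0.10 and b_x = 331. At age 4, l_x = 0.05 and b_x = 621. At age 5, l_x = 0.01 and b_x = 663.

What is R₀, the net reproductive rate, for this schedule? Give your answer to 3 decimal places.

270.540

R₀ = Σ l_x b_x:
  age 2: 0.44 × 454 = 199.7600
  age 3: 0.10 × 331 = 33.1000
  age 4: 0.05 × 621 = 31.0500
  age 5: 0.01 × 663 = 6.6300
R₀ = 199.7600 + 33.1000 + 31.0500 + 6.6300 = 270.5400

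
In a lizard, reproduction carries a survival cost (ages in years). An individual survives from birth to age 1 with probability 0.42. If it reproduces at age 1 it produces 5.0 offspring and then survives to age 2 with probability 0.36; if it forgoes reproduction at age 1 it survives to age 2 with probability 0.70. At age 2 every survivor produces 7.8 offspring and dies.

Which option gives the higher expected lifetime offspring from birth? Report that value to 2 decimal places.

3.28

breed at age 1: R₀ = 0.42 × (5.0 + 0.36 × 7.8) = 0.42 × 7.8080 = 3.2794
delay to age 2: R₀ = 0.42 × (0.70 × 7.8) = 0.42 × 5.4600 = 2.2932
Higher: breed at age 1 (3.2794).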